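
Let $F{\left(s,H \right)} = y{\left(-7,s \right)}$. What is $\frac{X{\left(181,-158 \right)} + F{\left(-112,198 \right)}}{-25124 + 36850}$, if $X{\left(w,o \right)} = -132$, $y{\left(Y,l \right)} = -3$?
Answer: $- \frac{135}{11726} \approx -0.011513$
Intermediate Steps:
$F{\left(s,H \right)} = -3$
$\frac{X{\left(181,-158 \right)} + F{\left(-112,198 \right)}}{-25124 + 36850} = \frac{-132 - 3}{-25124 + 36850} = - \frac{135}{11726}$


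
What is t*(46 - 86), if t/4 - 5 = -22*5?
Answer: 16800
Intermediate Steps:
t = -420 (t = 20 + 4*(-22*5) = 20 + 4*(-110) = 20 - 440 = -420)
t*(46 - 86) = -420*(46 - 86) = -420*(-40) = 16800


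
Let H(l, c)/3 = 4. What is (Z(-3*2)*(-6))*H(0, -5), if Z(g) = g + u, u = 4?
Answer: 144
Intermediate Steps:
H(l, c) = 12 (H(l, c) = 3*4 = 12)
Z(g) = 4 + g (Z(g) = g + 4 = 4 + g)
(Z(-3*2)*(-6))*H(0, -5) = ((4 - 3*2)*(-6))*12 = ((4 - 6)*(-6))*12 = -2*(-6)*12 = 12*12 = 144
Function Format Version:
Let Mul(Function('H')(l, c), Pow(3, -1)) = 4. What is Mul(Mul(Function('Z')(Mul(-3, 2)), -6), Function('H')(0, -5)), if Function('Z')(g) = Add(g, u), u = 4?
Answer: 144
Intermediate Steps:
Function('H')(l, c) = 12 (Function('H')(l, c) = Mul(3, 4) = 12)
Function('Z')(g) = Add(4, g) (Function('Z')(g) = Add(g, 4) = Add(4, g))
Mul(Mul(Function('Z')(Mul(-3, 2)), -6), Function('H')(0, -5)) = Mul(Mul(Add(4, Mul(-3, 2)), -6), 12) = Mul(Mul(Add(4, -6), -6), 12) = Mul(Mul(-2, -6), 12) = Mul(12, 12) = 144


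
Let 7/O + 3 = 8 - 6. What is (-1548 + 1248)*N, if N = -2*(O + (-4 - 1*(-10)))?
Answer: -600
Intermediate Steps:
O = -7 (O = 7/(-3 + (8 - 6)) = 7/(-3 + 2) = 7/(-1) = 7*(-1) = -7)
N = 2 (N = -2*(-7 + (-4 - 1*(-10))) = -2*(-7 + (-4 + 10)) = -2*(-7 + 6) = -2*(-1) = 2)
(-1548 + 1248)*N = (-1548 + 1248)*2 = -300*2 = -600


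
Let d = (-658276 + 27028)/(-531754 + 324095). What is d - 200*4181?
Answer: -173643824552/207659 ≈ -8.3620e+5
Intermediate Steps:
d = 631248/207659 (d = -631248/(-207659) = -631248*(-1/207659) = 631248/207659 ≈ 3.0398)
d - 200*4181 = 631248/207659 - 200*4181 = 631248/207659 - 836200 = -173643824552/207659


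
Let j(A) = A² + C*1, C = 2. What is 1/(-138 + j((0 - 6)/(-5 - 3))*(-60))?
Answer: -4/1167 ≈ -0.0034276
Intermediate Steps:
j(A) = 2 + A² (j(A) = A² + 2*1 = A² + 2 = 2 + A²)
1/(-138 + j((0 - 6)/(-5 - 3))*(-60)) = 1/(-138 + (2 + ((0 - 6)/(-5 - 3))²)*(-60)) = 1/(-138 + (2 + (-6/(-8))²)*(-60)) = 1/(-138 + (2 + (-6*(-⅛))²)*(-60)) = 1/(-138 + (2 + (¾)²)*(-60)) = 1/(-138 + (2 + 9/16)*(-60)) = 1/(-138 + (41/16)*(-60)) = 1/(-138 - 615/4) = 1/(-1167/4) = -4/1167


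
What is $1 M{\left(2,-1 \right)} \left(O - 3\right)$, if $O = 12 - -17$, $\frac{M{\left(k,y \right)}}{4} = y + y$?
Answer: $-208$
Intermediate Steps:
$M{\left(k,y \right)} = 8 y$ ($M{\left(k,y \right)} = 4 \left(y + y\right) = 4 \cdot 2 y = 8 y$)
$O = 29$ ($O = 12 + 17 = 29$)
$1 M{\left(2,-1 \right)} \left(O - 3\right) = 1 \cdot 8 \left(-1\right) \left(29 - 3\right) = 1 \left(\left(-8\right) 26\right) = 1 \left(-208\right) = -208$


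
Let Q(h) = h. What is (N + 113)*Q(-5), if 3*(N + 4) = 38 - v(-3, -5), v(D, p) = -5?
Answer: -1850/3 ≈ -616.67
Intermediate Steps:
N = 31/3 (N = -4 + (38 - 1*(-5))/3 = -4 + (38 + 5)/3 = -4 + (⅓)*43 = -4 + 43/3 = 31/3 ≈ 10.333)
(N + 113)*Q(-5) = (31/3 + 113)*(-5) = (370/3)*(-5) = -1850/3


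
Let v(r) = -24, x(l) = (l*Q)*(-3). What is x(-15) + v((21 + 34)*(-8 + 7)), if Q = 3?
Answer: 111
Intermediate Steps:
x(l) = -9*l (x(l) = (l*3)*(-3) = (3*l)*(-3) = -9*l)
x(-15) + v((21 + 34)*(-8 + 7)) = -9*(-15) - 24 = 135 - 24 = 111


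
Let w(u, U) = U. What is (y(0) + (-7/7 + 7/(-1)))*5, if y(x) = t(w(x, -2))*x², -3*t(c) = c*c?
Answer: -40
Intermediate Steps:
t(c) = -c²/3 (t(c) = -c*c/3 = -c²/3)
y(x) = -4*x²/3 (y(x) = (-⅓*(-2)²)*x² = (-⅓*4)*x² = -4*x²/3)
(y(0) + (-7/7 + 7/(-1)))*5 = (-4/3*0² + (-7/7 + 7/(-1)))*5 = (-4/3*0 + (-7*⅐ + 7*(-1)))*5 = (0 + (-1 - 7))*5 = (0 - 8)*5 = -8*5 = -40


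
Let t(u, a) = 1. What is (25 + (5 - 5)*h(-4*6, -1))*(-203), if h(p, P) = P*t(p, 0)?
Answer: -5075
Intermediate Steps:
h(p, P) = P (h(p, P) = P*1 = P)
(25 + (5 - 5)*h(-4*6, -1))*(-203) = (25 + (5 - 5)*(-1))*(-203) = (25 + 0*(-1))*(-203) = (25 + 0)*(-203) = 25*(-203) = -5075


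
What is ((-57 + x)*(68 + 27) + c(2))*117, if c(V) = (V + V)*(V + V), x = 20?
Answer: -409383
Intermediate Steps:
c(V) = 4*V**2 (c(V) = (2*V)*(2*V) = 4*V**2)
((-57 + x)*(68 + 27) + c(2))*117 = ((-57 + 20)*(68 + 27) + 4*2**2)*117 = (-37*95 + 4*4)*117 = (-3515 + 16)*117 = -3499*117 = -409383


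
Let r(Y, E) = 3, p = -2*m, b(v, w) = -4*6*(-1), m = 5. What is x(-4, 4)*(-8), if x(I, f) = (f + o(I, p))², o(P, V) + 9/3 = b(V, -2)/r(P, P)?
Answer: -648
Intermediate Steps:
b(v, w) = 24 (b(v, w) = -24*(-1) = 24)
p = -10 (p = -2*5 = -10)
o(P, V) = 5 (o(P, V) = -3 + 24/3 = -3 + 24*(⅓) = -3 + 8 = 5)
x(I, f) = (5 + f)² (x(I, f) = (f + 5)² = (5 + f)²)
x(-4, 4)*(-8) = (5 + 4)²*(-8) = 9²*(-8) = 81*(-8) = -648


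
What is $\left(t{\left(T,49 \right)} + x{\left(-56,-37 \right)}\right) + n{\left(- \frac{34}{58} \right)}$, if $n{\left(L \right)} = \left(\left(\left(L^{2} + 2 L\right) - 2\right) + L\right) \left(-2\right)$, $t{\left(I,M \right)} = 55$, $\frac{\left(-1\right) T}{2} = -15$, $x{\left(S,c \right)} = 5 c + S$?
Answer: $- \frac{150682}{841} \approx -179.17$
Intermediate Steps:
$x{\left(S,c \right)} = S + 5 c$
$T = 30$ ($T = \left(-2\right) \left(-15\right) = 30$)
$n{\left(L \right)} = 4 - 6 L - 2 L^{2}$ ($n{\left(L \right)} = \left(\left(-2 + L^{2} + 2 L\right) + L\right) \left(-2\right) = \left(-2 + L^{2} + 3 L\right) \left(-2\right) = 4 - 6 L - 2 L^{2}$)
$\left(t{\left(T,49 \right)} + x{\left(-56,-37 \right)}\right) + n{\left(- \frac{34}{58} \right)} = \left(55 + \left(-56 + 5 \left(-37\right)\right)\right) - \left(-4 + \frac{578}{841} + 6 \left(-34\right) \frac{1}{58}\right) = \left(55 - 241\right) - \left(-4 + \frac{578}{841} + 6 \left(-34\right) \frac{1}{58}\right) = \left(55 - 241\right) - \left(- \frac{218}{29} + \frac{578}{841}\right) = -186 + \left(4 + \frac{102}{29} - \frac{578}{841}\right) = -186 + \frac{5744}{841} = - \frac{150682}{841}$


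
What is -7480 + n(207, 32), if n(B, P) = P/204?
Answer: -381472/51 ≈ -7479.8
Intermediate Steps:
n(B, P) = P/204 (n(B, P) = P*(1/204) = P/204)
-7480 + n(207, 32) = -7480 + (1/204)*32 = -7480 + 8/51 = -381472/51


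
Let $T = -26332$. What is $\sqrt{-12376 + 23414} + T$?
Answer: $-26332 + \sqrt{11038} \approx -26227.0$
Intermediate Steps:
$\sqrt{-12376 + 23414} + T = \sqrt{-12376 + 23414} - 26332 = \sqrt{11038} - 26332 = -26332 + \sqrt{11038}$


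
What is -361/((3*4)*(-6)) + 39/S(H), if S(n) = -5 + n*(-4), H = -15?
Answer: 22663/3960 ≈ 5.7230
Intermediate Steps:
S(n) = -5 - 4*n
-361/((3*4)*(-6)) + 39/S(H) = -361/((3*4)*(-6)) + 39/(-5 - 4*(-15)) = -361/(12*(-6)) + 39/(-5 + 60) = -361/(-72) + 39/55 = -361*(-1/72) + 39*(1/55) = 361/72 + 39/55 = 22663/3960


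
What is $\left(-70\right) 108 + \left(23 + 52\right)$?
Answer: $-7485$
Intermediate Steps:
$\left(-70\right) 108 + \left(23 + 52\right) = -7560 + 75 = -7485$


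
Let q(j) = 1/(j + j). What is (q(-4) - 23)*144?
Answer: -3330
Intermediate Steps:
q(j) = 1/(2*j)
(q(-4) - 23)*144 = ((½)/(-4) - 23)*144 = ((½)*(-¼) - 23)*144 = (-⅛ - 23)*144 = -185/8*144 = -3330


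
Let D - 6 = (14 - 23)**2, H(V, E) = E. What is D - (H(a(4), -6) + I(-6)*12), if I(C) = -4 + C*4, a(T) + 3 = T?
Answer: 429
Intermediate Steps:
a(T) = -3 + T
I(C) = -4 + 4*C
D = 87 (D = 6 + (14 - 23)**2 = 6 + (-9)**2 = 6 + 81 = 87)
D - (H(a(4), -6) + I(-6)*12) = 87 - (-6 + (-4 + 4*(-6))*12) = 87 - (-6 + (-4 - 24)*12) = 87 - (-6 - 28*12) = 87 - (-6 - 336) = 87 - 1*(-342) = 87 + 342 = 429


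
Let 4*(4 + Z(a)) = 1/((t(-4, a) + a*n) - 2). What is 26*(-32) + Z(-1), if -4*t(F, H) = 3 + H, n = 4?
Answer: -21737/26 ≈ -836.04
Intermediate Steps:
t(F, H) = -3/4 - H/4 (t(F, H) = -(3 + H)/4 = -3/4 - H/4)
Z(a) = -4 + 1/(4*(-11/4 + 15*a/4)) (Z(a) = -4 + 1/(4*(((-3/4 - a/4) + a*4) - 2)) = -4 + 1/(4*(((-3/4 - a/4) + 4*a) - 2)) = -4 + 1/(4*((-3/4 + 15*a/4) - 2)) = -4 + 1/(4*(-11/4 + 15*a/4)))
26*(-32) + Z(-1) = 26*(-32) + 15*(-3 + 4*(-1))/(11 - 15*(-1)) = -832 + 15*(-3 - 4)/(11 + 15) = -832 + 15*(-7)/26 = -832 + 15*(1/26)*(-7) = -832 - 105/26 = -21737/26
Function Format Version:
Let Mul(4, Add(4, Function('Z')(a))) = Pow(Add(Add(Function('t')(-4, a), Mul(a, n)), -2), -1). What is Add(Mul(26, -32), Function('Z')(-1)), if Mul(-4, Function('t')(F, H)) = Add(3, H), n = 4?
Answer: Rational(-21737, 26) ≈ -836.04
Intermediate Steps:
Function('t')(F, H) = Add(Rational(-3, 4), Mul(Rational(-1, 4), H)) (Function('t')(F, H) = Mul(Rational(-1, 4), Add(3, H)) = Add(Rational(-3, 4), Mul(Rational(-1, 4), H)))
Function('Z')(a) = Add(-4, Mul(Rational(1, 4), Pow(Add(Rational(-11, 4), Mul(Rational(15, 4), a)), -1))) (Function('Z')(a) = Add(-4, Mul(Rational(1, 4), Pow(Add(Add(Add(Rational(-3, 4), Mul(Rational(-1, 4), a)), Mul(a, 4)), -2), -1))) = Add(-4, Mul(Rational(1, 4), Pow(Add(Add(Add(Rational(-3, 4), Mul(Rational(-1, 4), a)), Mul(4, a)), -2), -1))) = Add(-4, Mul(Rational(1, 4), Pow(Add(Add(Rational(-3, 4), Mul(Rational(15, 4), a)), -2), -1))) = Add(-4, Mul(Rational(1, 4), Pow(Add(Rational(-11, 4), Mul(Rational(15, 4), a)), -1))))
Add(Mul(26, -32), Function('Z')(-1)) = Add(Mul(26, -32), Mul(15, Pow(Add(11, Mul(-15, -1)), -1), Add(-3, Mul(4, -1)))) = Add(-832, Mul(15, Pow(Add(11, 15), -1), Add(-3, -4))) = Add(-832, Mul(15, Pow(26, -1), -7)) = Add(-832, Mul(15, Rational(1, 26), -7)) = Add(-832, Rational(-105, 26)) = Rational(-21737, 26)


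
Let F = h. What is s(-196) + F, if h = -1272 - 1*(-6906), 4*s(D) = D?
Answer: 5585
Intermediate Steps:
s(D) = D/4
h = 5634 (h = -1272 + 6906 = 5634)
F = 5634
s(-196) + F = (1/4)*(-196) + 5634 = -49 + 5634 = 5585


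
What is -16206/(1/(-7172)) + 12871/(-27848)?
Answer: 3236757209465/27848 ≈ 1.1623e+8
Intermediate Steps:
-16206/(1/(-7172)) + 12871/(-27848) = -16206/(-1/7172) + 12871*(-1/27848) = -16206*(-7172) - 12871/27848 = 116229432 - 12871/27848 = 3236757209465/27848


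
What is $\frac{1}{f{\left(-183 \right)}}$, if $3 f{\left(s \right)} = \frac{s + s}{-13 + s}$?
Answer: $\frac{98}{61} \approx 1.6066$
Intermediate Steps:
$f{\left(s \right)} = \frac{2 s}{3 \left(-13 + s\right)}$ ($f{\left(s \right)} = \frac{\left(s + s\right) \frac{1}{-13 + s}}{3} = \frac{2 s \frac{1}{-13 + s}}{3} = \frac{2 s}{3 \left(-13 + s\right)}$)
$\frac{1}{f{\left(-183 \right)}} = \frac{1}{\frac{2}{3} \left(-183\right) \frac{1}{-13 - 183}} = \frac{1}{\frac{2}{3} \left(-183\right) \frac{1}{-196}} = \frac{1}{\frac{2}{3} \left(-183\right) \left(- \frac{1}{196}\right)} = \frac{1}{\frac{61}{98}} = \frac{98}{61}$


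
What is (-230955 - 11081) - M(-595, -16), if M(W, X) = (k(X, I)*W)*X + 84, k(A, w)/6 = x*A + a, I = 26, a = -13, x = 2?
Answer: 2328280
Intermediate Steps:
k(A, w) = -78 + 12*A (k(A, w) = 6*(2*A - 13) = 6*(-13 + 2*A) = -78 + 12*A)
M(W, X) = 84 + W*X*(-78 + 12*X) (M(W, X) = ((-78 + 12*X)*W)*X + 84 = (W*(-78 + 12*X))*X + 84 = W*X*(-78 + 12*X) + 84 = 84 + W*X*(-78 + 12*X))
(-230955 - 11081) - M(-595, -16) = (-230955 - 11081) - (84 + 6*(-595)*(-16)*(-13 + 2*(-16))) = -242036 - (84 + 6*(-595)*(-16)*(-13 - 32)) = -242036 - (84 + 6*(-595)*(-16)*(-45)) = -242036 - (84 - 2570400) = -242036 - 1*(-2570316) = -242036 + 2570316 = 2328280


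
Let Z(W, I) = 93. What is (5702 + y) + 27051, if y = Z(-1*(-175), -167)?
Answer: 32846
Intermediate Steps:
y = 93
(5702 + y) + 27051 = (5702 + 93) + 27051 = 5795 + 27051 = 32846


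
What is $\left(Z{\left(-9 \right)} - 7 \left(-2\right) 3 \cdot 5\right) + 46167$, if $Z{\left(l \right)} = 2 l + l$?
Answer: $46350$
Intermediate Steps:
$Z{\left(l \right)} = 3 l$
$\left(Z{\left(-9 \right)} - 7 \left(-2\right) 3 \cdot 5\right) + 46167 = \left(3 \left(-9\right) - 7 \left(-2\right) 3 \cdot 5\right) + 46167 = \left(-27 - 7 \left(\left(-6\right) 5\right)\right) + 46167 = \left(-27 - -210\right) + 46167 = \left(-27 + 210\right) + 46167 = 183 + 46167 = 46350$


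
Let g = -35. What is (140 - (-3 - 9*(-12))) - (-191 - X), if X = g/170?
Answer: 7677/34 ≈ 225.79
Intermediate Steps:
X = -7/34 (X = -35/170 = -35*1/170 = -7/34 ≈ -0.20588)
(140 - (-3 - 9*(-12))) - (-191 - X) = (140 - (-3 - 9*(-12))) - (-191 - 1*(-7/34)) = (140 - (-3 - 1*(-108))) - (-191 + 7/34) = (140 - (-3 + 108)) - 1*(-6487/34) = (140 - 1*105) + 6487/34 = (140 - 105) + 6487/34 = 35 + 6487/34 = 7677/34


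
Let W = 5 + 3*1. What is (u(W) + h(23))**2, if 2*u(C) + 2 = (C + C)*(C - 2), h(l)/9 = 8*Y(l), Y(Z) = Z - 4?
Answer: 2002225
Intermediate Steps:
Y(Z) = -4 + Z
h(l) = -288 + 72*l (h(l) = 9*(8*(-4 + l)) = 9*(-32 + 8*l) = -288 + 72*l)
W = 8 (W = 5 + 3 = 8)
u(C) = -1 + C*(-2 + C) (u(C) = -1 + ((C + C)*(C - 2))/2 = -1 + ((2*C)*(-2 + C))/2 = -1 + (2*C*(-2 + C))/2 = -1 + C*(-2 + C))
(u(W) + h(23))**2 = ((-1 + 8**2 - 2*8) + (-288 + 72*23))**2 = ((-1 + 64 - 16) + (-288 + 1656))**2 = (47 + 1368)**2 = 1415**2 = 2002225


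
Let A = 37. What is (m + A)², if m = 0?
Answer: 1369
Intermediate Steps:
(m + A)² = (0 + 37)² = 37² = 1369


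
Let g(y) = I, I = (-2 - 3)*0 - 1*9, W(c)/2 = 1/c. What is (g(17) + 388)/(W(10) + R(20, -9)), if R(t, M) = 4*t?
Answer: 1895/401 ≈ 4.7257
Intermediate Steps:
W(c) = 2/c
I = -9 (I = -5*0 - 9 = 0 - 9 = -9)
g(y) = -9
(g(17) + 388)/(W(10) + R(20, -9)) = (-9 + 388)/(2/10 + 4*20) = 379/(2*(⅒) + 80) = 379/(⅕ + 80) = 379/(401/5) = 379*(5/401) = 1895/401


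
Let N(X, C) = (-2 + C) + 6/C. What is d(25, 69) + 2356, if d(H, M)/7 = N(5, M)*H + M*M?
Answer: 1090734/23 ≈ 47423.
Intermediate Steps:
N(X, C) = -2 + C + 6/C
d(H, M) = 7*M**2 + 7*H*(-2 + M + 6/M) (d(H, M) = 7*((-2 + M + 6/M)*H + M*M) = 7*(H*(-2 + M + 6/M) + M**2) = 7*(M**2 + H*(-2 + M + 6/M)) = 7*M**2 + 7*H*(-2 + M + 6/M))
d(25, 69) + 2356 = 7*(69**3 + 25*(6 + 69*(-2 + 69)))/69 + 2356 = 7*(1/69)*(328509 + 25*(6 + 69*67)) + 2356 = 7*(1/69)*(328509 + 25*(6 + 4623)) + 2356 = 7*(1/69)*(328509 + 25*4629) + 2356 = 7*(1/69)*(328509 + 115725) + 2356 = 7*(1/69)*444234 + 2356 = 1036546/23 + 2356 = 1090734/23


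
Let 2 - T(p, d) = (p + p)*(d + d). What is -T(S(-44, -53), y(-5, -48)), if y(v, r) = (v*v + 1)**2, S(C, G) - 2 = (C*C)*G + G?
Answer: -277589938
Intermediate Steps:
S(C, G) = 2 + G + G*C**2 (S(C, G) = 2 + ((C*C)*G + G) = 2 + (C**2*G + G) = 2 + (G*C**2 + G) = 2 + (G + G*C**2) = 2 + G + G*C**2)
y(v, r) = (1 + v**2)**2 (y(v, r) = (v**2 + 1)**2 = (1 + v**2)**2)
T(p, d) = 2 - 4*d*p (T(p, d) = 2 - (p + p)*(d + d) = 2 - 2*p*2*d = 2 - 4*d*p)
-T(S(-44, -53), y(-5, -48)) = -(2 - 4*(1 + (-5)**2)**2*(2 - 53 - 53*(-44)**2)) = -(2 - 4*(1 + 25)**2*(2 - 53 - 53*1936)) = -(2 - 4*26**2*(2 - 53 - 102608)) = -(2 - 4*676*(-102659)) = -(2 + 277589936) = -1*277589938 = -277589938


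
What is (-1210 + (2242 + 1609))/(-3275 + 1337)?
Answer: -139/102 ≈ -1.3627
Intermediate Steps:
(-1210 + (2242 + 1609))/(-3275 + 1337) = (-1210 + 3851)/(-1938) = 2641*(-1/1938) = -139/102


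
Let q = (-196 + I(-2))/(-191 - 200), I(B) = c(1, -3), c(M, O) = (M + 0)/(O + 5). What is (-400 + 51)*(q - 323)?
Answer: 225105/2 ≈ 1.1255e+5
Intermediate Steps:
c(M, O) = M/(5 + O)
I(B) = 1/2 (I(B) = 1/(5 - 3) = 1/2)
q = 1/2 (q = (-196 + 1/2)/(-191 - 200) = -391/2/(-391) = -391/2*(-1/391) = 1/2 ≈ 0.50000)
(-400 + 51)*(q - 323) = (-400 + 51)*(1/2 - 323) = -349*(-645/2) = 225105/2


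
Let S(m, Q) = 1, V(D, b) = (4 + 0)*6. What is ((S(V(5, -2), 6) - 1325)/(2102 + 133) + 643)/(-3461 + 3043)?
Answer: -1435781/934230 ≈ -1.5369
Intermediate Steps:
V(D, b) = 24 (V(D, b) = 4*6 = 24)
((S(V(5, -2), 6) - 1325)/(2102 + 133) + 643)/(-3461 + 3043) = ((1 - 1325)/(2102 + 133) + 643)/(-3461 + 3043) = (-1324/2235 + 643)/(-418) = (-1324*1/2235 + 643)*(-1/418) = (-1324/2235 + 643)*(-1/418) = (1435781/2235)*(-1/418) = -1435781/934230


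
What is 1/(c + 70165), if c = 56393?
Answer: 1/126558 ≈ 7.9015e-6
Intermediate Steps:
1/(c + 70165) = 1/(56393 + 70165) = 1/126558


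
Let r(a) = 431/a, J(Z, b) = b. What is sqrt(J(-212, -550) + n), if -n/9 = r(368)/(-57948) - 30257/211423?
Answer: I*sqrt(19364167570623930795868897)/187856946728 ≈ 23.425*I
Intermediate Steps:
n = 1935952600083/1502855573824 (n = -9*((431/368)/(-57948) - 30257/211423) = -9*((431*(1/368))*(-1/57948) - 30257*1/211423) = -9*((431/368)*(-1/57948) - 30257/211423) = -9*(-431/21324864 - 30257/211423) = -9*(-645317533361/4508566721472) = 1935952600083/1502855573824 ≈ 1.2882)
sqrt(J(-212, -550) + n) = sqrt(-550 + 1935952600083/1502855573824) = sqrt(-824634613003117/1502855573824) = I*sqrt(19364167570623930795868897)/187856946728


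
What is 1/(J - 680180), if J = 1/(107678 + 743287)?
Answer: -850965/578809373699 ≈ -1.4702e-6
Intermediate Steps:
J = 1/850965 ≈ 1.1751e-6
1/(J - 680180) = 1/(1/850965 - 680180) = 1/(-578809373699/850965) = -850965/578809373699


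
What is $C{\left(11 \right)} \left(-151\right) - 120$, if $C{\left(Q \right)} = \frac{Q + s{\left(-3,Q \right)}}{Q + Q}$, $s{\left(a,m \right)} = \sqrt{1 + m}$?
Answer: $- \frac{391}{2} - \frac{151 \sqrt{3}}{11} \approx -219.28$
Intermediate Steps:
$C{\left(Q \right)} = \frac{Q + \sqrt{1 + Q}}{2 Q}$ ($C{\left(Q \right)} = \frac{Q + \sqrt{1 + Q}}{Q + Q} = \frac{Q + \sqrt{1 + Q}}{2 Q}$)
$C{\left(11 \right)} \left(-151\right) - 120 = \frac{11 + \sqrt{1 + 11}}{2 \cdot 11} \left(-151\right) - 120 = \frac{1}{2} \cdot \frac{1}{11} \left(11 + \sqrt{12}\right) \left(-151\right) - 120 = \frac{1}{2} \cdot \frac{1}{11} \left(11 + 2 \sqrt{3}\right) \left(-151\right) - 120 = \left(\frac{1}{2} + \frac{\sqrt{3}}{11}\right) \left(-151\right) - 120 = \left(- \frac{151}{2} - \frac{151 \sqrt{3}}{11}\right) - 120 = - \frac{391}{2} - \frac{151 \sqrt{3}}{11}$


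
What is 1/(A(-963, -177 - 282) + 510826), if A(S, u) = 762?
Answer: 1/511588 ≈ 1.9547e-6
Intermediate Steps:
1/(A(-963, -177 - 282) + 510826) = 1/(762 + 510826) = 1/511588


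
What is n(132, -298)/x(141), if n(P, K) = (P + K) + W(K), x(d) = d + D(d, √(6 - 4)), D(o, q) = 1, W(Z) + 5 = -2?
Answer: -173/142 ≈ -1.2183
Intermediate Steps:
W(Z) = -7 (W(Z) = -5 - 2 = -7)
x(d) = 1 + d (x(d) = d + 1 = 1 + d)
n(P, K) = -7 + K + P (n(P, K) = (P + K) - 7 = (K + P) - 7 = -7 + K + P)
n(132, -298)/x(141) = (-7 - 298 + 132)/(1 + 141) = -173/142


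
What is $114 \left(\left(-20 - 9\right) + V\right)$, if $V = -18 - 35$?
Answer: $-9348$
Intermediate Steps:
$V = -53$ ($V = -18 - 35 = -53$)
$114 \left(\left(-20 - 9\right) + V\right) = 114 \left(\left(-20 - 9\right) - 53\right) = 114 \left(-29 - 53\right) = 114 \left(-82\right) = -9348$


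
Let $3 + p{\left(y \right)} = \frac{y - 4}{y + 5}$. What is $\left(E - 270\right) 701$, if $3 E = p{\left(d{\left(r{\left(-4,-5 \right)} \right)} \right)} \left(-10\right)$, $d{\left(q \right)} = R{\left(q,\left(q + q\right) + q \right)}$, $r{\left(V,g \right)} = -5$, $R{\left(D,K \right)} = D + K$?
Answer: $- \frac{557996}{3} \approx -1.86 \cdot 10^{5}$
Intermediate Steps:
$d{\left(q \right)} = 4 q$ ($d{\left(q \right)} = q + \left(\left(q + q\right) + q\right) = q + \left(2 q + q\right) = q + 3 q = 4 q$)
$p{\left(y \right)} = -3 + \frac{-4 + y}{5 + y}$ ($p{\left(y \right)} = -3 + \frac{y - 4}{y + 5} = -3 + \frac{-4 + y}{5 + y}$)
$E = \frac{14}{3}$ ($E = \frac{\frac{-19 - 2 \cdot 4 \left(-5\right)}{5 + 4 \left(-5\right)} \left(-10\right)}{3} = \frac{\frac{-19 - -40}{5 - 20} \left(-10\right)}{3} = \frac{\frac{-19 + 40}{-15} \left(-10\right)}{3} = \frac{\left(- \frac{1}{15}\right) 21 \left(-10\right)}{3} = \frac{\left(- \frac{7}{5}\right) \left(-10\right)}{3} = \frac{1}{3} \cdot 14 = \frac{14}{3} \approx 4.6667$)
$\left(E - 270\right) 701 = \left(\frac{14}{3} - 270\right) 701 = \left(- \frac{796}{3}\right) 701 = - \frac{557996}{3}$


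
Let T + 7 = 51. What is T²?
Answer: 1936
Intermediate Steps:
T = 44 (T = -7 + 51 = 44)
T² = 44² = 1936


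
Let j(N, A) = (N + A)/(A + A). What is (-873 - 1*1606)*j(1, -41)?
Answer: -49580/41 ≈ -1209.3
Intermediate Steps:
j(N, A) = (A + N)/(2*A) (j(N, A) = (A + N)/((2*A)) = (A + N)*(1/(2*A)) = (A + N)/(2*A))
(-873 - 1*1606)*j(1, -41) = (-873 - 1*1606)*((1/2)*(-41 + 1)/(-41)) = (-873 - 1606)*((1/2)*(-1/41)*(-40)) = -2479*20/41 = -49580/41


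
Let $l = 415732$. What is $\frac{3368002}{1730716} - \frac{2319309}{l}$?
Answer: $- \frac{653469746945}{179878506028} \approx -3.6328$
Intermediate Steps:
$\frac{3368002}{1730716} - \frac{2319309}{l} = \frac{3368002}{1730716} - \frac{2319309}{415732} = 3368002 \cdot \frac{1}{1730716} - \frac{2319309}{415732} = \frac{1684001}{865358} - \frac{2319309}{415732} = - \frac{653469746945}{179878506028}$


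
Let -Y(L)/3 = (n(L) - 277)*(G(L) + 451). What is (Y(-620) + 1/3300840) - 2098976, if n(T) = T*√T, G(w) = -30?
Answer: -5773581764999/3300840 + 1566120*I*√155 ≈ -1.7491e+6 + 1.9498e+7*I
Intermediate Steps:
n(T) = T^(3/2)
Y(L) = 349851 - 1263*L^(3/2) (Y(L) = -3*(L^(3/2) - 277)*(-30 + 451) = -3*(-277 + L^(3/2))*421 = -3*(-116617 + 421*L^(3/2)) = 349851 - 1263*L^(3/2))
(Y(-620) + 1/3300840) - 2098976 = ((349851 - (-1566120)*I*√155) + 1/3300840) - 2098976 = ((349851 + 1566120*I*√155) + 1/3300840) - 2098976 = (1154802174841/3300840 + 1566120*I*√155) - 2098976 = -5773581764999/3300840 + 1566120*I*√155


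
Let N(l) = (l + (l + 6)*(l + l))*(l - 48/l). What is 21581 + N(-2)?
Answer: 21185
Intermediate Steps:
N(l) = (l - 48/l)*(l + 2*l*(6 + l)) (N(l) = (l + (6 + l)*(2*l))*(l - 48/l) = (l + 2*l*(6 + l))*(l - 48/l) = (l - 48/l)*(l + 2*l*(6 + l)))
21581 + N(-2) = 21581 + (-624 - 96*(-2) + 2*(-2)**3 + 13*(-2)**2) = 21581 + (-624 + 192 + 2*(-8) + 13*4) = 21581 + (-624 + 192 - 16 + 52) = 21581 - 396 = 21185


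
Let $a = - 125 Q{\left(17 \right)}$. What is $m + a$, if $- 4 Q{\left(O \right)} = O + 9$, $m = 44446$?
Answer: $\frac{90517}{2} \approx 45259.0$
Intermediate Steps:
$Q{\left(O \right)} = - \frac{9}{4} - \frac{O}{4}$ ($Q{\left(O \right)} = - \frac{O + 9}{4} = - \frac{9 + O}{4} = - \frac{9}{4} - \frac{O}{4}$)
$a = \frac{1625}{2}$ ($a = - 125 \left(- \frac{9}{4} - \frac{17}{4}\right) = \left(-125\right) \left(- \frac{13}{2}\right) = \frac{1625}{2} \approx 812.5$)
$m + a = 44446 + \frac{1625}{2} = \frac{90517}{2}$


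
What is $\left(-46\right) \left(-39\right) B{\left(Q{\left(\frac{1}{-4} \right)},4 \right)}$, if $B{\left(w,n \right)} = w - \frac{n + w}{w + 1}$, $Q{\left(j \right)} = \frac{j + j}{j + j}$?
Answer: $-2691$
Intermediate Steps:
$Q{\left(j \right)} = 1$ ($Q{\left(j \right)} = \frac{2 j}{2 j} = 2 j \frac{1}{2 j} = 1$)
$B{\left(w,n \right)} = w - \frac{n + w}{1 + w}$
$\left(-46\right) \left(-39\right) B{\left(Q{\left(\frac{1}{-4} \right)},4 \right)} = \left(-46\right) \left(-39\right) \frac{1^{2} - 4}{1 + 1} = 1794 \frac{1 - 4}{2} = 1794 \cdot \frac{1}{2} \left(-3\right) = 1794 \left(- \frac{3}{2}\right) = -2691$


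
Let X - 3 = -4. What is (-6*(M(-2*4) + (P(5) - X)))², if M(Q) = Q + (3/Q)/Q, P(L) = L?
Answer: 140625/1024 ≈ 137.33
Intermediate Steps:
X = -1 (X = 3 - 4 = -1)
M(Q) = Q + 3/Q²
(-6*(M(-2*4) + (P(5) - X)))² = (-6*((-2*4 + 3/(-2*4)²) + (5 - 1*(-1))))² = (-6*((-8 + 3/(-8)²) + (5 + 1)))² = (-6*((-8 + 3*(1/64)) + 6))² = (-6*((-8 + 3/64) + 6))² = (-6*(-509/64 + 6))² = (-6*(-125/64))² = (375/32)² = 140625/1024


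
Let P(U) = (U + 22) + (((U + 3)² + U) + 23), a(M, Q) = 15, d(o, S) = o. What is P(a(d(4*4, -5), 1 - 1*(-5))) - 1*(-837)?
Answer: 1236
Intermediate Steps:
P(U) = 45 + (3 + U)² + 2*U (P(U) = (22 + U) + (((3 + U)² + U) + 23) = (22 + U) + ((U + (3 + U)²) + 23) = (22 + U) + (23 + U + (3 + U)²) = 45 + (3 + U)² + 2*U)
P(a(d(4*4, -5), 1 - 1*(-5))) - 1*(-837) = (54 + 15² + 8*15) - 1*(-837) = (54 + 225 + 120) + 837 = 399 + 837 = 1236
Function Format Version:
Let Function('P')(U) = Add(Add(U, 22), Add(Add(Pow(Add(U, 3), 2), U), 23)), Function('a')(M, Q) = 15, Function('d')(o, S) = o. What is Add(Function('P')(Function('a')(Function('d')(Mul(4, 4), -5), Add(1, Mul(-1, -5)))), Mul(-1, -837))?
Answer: 1236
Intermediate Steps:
Function('P')(U) = Add(45, Pow(Add(3, U), 2), Mul(2, U)) (Function('P')(U) = Add(Add(22, U), Add(Add(Pow(Add(3, U), 2), U), 23)) = Add(Add(22, U), Add(Add(U, Pow(Add(3, U), 2)), 23)) = Add(Add(22, U), Add(23, U, Pow(Add(3, U), 2))) = Add(45, Pow(Add(3, U), 2), Mul(2, U)))
Add(Function('P')(Function('a')(Function('d')(Mul(4, 4), -5), Add(1, Mul(-1, -5)))), Mul(-1, -837)) = Add(Add(54, Pow(15, 2), Mul(8, 15)), Mul(-1, -837)) = Add(Add(54, 225, 120), 837) = Add(399, 837) = 1236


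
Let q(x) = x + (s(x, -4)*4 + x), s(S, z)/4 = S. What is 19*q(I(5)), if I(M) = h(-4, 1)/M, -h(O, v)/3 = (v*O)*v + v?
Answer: 3078/5 ≈ 615.60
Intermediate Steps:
h(O, v) = -3*v - 3*O*v² (h(O, v) = -3*((v*O)*v + v) = -3*((O*v)*v + v) = -3*(O*v² + v) = -3*(v + O*v²) = -3*v - 3*O*v²)
s(S, z) = 4*S
I(M) = 9/M (I(M) = (-3*1*(1 - 4*1))/M = (-3*1*(1 - 4))/M = (-3*1*(-3))/M = 9/M)
q(x) = 18*x (q(x) = x + ((4*x)*4 + x) = x + (16*x + x) = x + 17*x = 18*x)
19*q(I(5)) = 19*(18*(9/5)) = 19*(162/5) = 3078/5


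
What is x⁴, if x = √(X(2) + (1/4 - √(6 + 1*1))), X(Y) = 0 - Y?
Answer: 161/16 + 7*√7/2 ≈ 19.323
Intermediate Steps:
X(Y) = -Y
x = √(-7/4 - √7) (x = √(-1*2 + (1/4 - √(6 + 1*1))) = √(-2 + (¼ - √(6 + 1))) = √(-2 + (¼ - √7)) = √(-7/4 - √7) ≈ 2.0966*I)
x⁴ = (√(-7 - 4*√7)/2)⁴ = (-7 - 4*√7)²/16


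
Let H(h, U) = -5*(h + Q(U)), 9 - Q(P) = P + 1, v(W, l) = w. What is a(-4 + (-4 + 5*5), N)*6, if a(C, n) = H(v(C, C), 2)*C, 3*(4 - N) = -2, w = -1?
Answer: -2550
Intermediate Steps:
v(W, l) = -1
Q(P) = 8 - P (Q(P) = 9 - (P + 1) = 9 - (1 + P) = 9 + (-1 - P) = 8 - P)
N = 14/3 (N = 4 - ⅓*(-2) = 4 + ⅔ = 14/3 ≈ 4.6667)
H(h, U) = -40 - 5*h + 5*U (H(h, U) = -5*(h + (8 - U)) = -5*(8 + h - U) = -40 - 5*h + 5*U)
a(C, n) = -25*C (a(C, n) = (-40 - 5*(-1) + 5*2)*C = (-40 + 5 + 10)*C = -25*C)
a(-4 + (-4 + 5*5), N)*6 = -25*(-4 + (-4 + 5*5))*6 = -25*(-4 + (-4 + 25))*6 = -25*(-4 + 21)*6 = -25*17*6 = -425*6 = -2550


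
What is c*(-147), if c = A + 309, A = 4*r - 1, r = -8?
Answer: -40572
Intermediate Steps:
A = -33 (A = 4*(-8) - 1 = -32 - 1 = -33)
c = 276 (c = -33 + 309 = 276)
c*(-147) = 276*(-147) = -40572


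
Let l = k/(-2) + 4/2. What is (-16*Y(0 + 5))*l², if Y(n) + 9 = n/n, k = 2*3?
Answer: 128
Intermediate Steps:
k = 6
Y(n) = -8 (Y(n) = -9 + n/n = -9 + 1 = -8)
l = -1 (l = 6/(-2) + 4/2 = 6*(-½) + 4*(½) = -3 + 2 = -1)
(-16*Y(0 + 5))*l² = -16*(-8)*(-1)² = 128*1 = 128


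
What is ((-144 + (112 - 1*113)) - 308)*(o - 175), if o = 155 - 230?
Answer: 113250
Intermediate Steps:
o = -75
((-144 + (112 - 1*113)) - 308)*(o - 175) = ((-144 + (112 - 1*113)) - 308)*(-75 - 175) = ((-144 + (112 - 113)) - 308)*(-250) = ((-144 - 1) - 308)*(-250) = (-145 - 308)*(-250) = -453*(-250) = 113250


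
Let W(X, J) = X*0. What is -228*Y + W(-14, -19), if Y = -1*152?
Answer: 34656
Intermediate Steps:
Y = -152
W(X, J) = 0
-228*Y + W(-14, -19) = -228*(-152) + 0 = 34656 + 0 = 34656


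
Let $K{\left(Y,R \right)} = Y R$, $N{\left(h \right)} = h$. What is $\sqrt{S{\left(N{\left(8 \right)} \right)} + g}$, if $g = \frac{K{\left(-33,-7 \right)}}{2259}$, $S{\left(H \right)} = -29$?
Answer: $\frac{16 i \sqrt{64005}}{753} \approx 5.3757 i$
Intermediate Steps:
$K{\left(Y,R \right)} = R Y$
$g = \frac{77}{753}$ ($g = \frac{\left(-7\right) \left(-33\right)}{2259} = 231 \cdot \frac{1}{2259} = \frac{77}{753} \approx 0.10226$)
$\sqrt{S{\left(N{\left(8 \right)} \right)} + g} = \sqrt{-29 + \frac{77}{753}} = \sqrt{- \frac{21760}{753}} = \frac{16 i \sqrt{64005}}{753}$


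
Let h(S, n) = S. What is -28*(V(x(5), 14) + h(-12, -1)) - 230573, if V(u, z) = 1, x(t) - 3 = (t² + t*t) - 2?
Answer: -230265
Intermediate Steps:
x(t) = 1 + 2*t² (x(t) = 3 + ((t² + t*t) - 2) = 3 + ((t² + t²) - 2) = 3 + (2*t² - 2) = 3 + (-2 + 2*t²) = 1 + 2*t²)
-28*(V(x(5), 14) + h(-12, -1)) - 230573 = -28*(1 - 12) - 230573 = -28*(-11) - 230573 = 308 - 230573 = -230265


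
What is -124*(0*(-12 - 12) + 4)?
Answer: -496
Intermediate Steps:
-124*(0*(-12 - 12) + 4) = -124*(0*(-24) + 4) = -124*(0 + 4) = -124*4 = -496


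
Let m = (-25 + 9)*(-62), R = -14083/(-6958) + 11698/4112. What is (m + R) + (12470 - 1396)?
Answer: 86340800379/7152824 ≈ 12071.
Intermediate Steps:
R = 34825995/7152824 (R = -14083*(-1/6958) + 11698*(1/4112) = 14083/6958 + 5849/2056 = 34825995/7152824 ≈ 4.8688)
m = 992 (m = -16*(-62) = 992)
(m + R) + (12470 - 1396) = (992 + 34825995/7152824) + (12470 - 1396) = 7130427403/7152824 + 11074 = 86340800379/7152824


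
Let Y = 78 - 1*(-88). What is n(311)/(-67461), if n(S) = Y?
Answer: -166/67461 ≈ -0.0024607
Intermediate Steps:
Y = 166 (Y = 78 + 88 = 166)
n(S) = 166
n(311)/(-67461) = 166/(-67461) = 166*(-1/67461) = -166/67461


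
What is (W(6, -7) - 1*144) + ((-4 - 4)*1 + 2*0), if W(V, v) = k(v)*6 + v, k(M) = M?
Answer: -201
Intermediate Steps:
W(V, v) = 7*v (W(V, v) = v*6 + v = 6*v + v = 7*v)
(W(6, -7) - 1*144) + ((-4 - 4)*1 + 2*0) = (7*(-7) - 1*144) + ((-4 - 4)*1 + 2*0) = (-49 - 144) + (-8*1 + 0) = -193 + (-8 + 0) = -193 - 8 = -201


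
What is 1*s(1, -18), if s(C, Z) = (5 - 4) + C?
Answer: 2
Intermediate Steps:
s(C, Z) = 1 + C
1*s(1, -18) = 1*(1 + 1) = 1*2 = 2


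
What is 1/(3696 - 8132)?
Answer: -1/4436 ≈ -0.00022543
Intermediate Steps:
1/(3696 - 8132) = 1/(-4436) = -1/4436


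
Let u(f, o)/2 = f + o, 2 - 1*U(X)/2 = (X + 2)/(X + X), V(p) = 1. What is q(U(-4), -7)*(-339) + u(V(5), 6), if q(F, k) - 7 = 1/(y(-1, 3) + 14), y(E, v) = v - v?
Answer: -33365/14 ≈ -2383.2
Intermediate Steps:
U(X) = 4 - (2 + X)/X (U(X) = 4 - 2*(X + 2)/(X + X) = 4 - 2*(2 + X)/(2*X) = 4 - 2*(2 + X)*1/(2*X) = 4 - (2 + X)/X)
y(E, v) = 0
q(F, k) = 99/14 (q(F, k) = 7 + 1/(0 + 14) = 7 + 1/14 = 99/14)
u(f, o) = 2*f + 2*o (u(f, o) = 2*(f + o) = 2*f + 2*o)
q(U(-4), -7)*(-339) + u(V(5), 6) = (99/14)*(-339) + (2*1 + 2*6) = -33561/14 + (2 + 12) = -33561/14 + 14 = -33365/14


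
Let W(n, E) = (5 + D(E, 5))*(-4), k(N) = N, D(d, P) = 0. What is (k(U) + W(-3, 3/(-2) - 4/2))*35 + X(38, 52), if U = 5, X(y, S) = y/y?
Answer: -524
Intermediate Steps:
X(y, S) = 1
W(n, E) = -20 (W(n, E) = (5 + 0)*(-4) = 5*(-4) = -20)
(k(U) + W(-3, 3/(-2) - 4/2))*35 + X(38, 52) = (5 - 20)*35 + 1 = -15*35 + 1 = -525 + 1 = -524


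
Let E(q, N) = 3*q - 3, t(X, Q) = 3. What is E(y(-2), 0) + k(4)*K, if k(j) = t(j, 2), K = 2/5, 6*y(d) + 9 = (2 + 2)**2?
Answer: 17/10 ≈ 1.7000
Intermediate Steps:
y(d) = 7/6 (y(d) = -3/2 + (2 + 2)**2/6 = -3/2 + (1/6)*4**2 = -3/2 + (1/6)*16 = -3/2 + 8/3 = 7/6)
E(q, N) = -3 + 3*q
K = 2/5 (K = 2*(1/5) = 2/5 ≈ 0.40000)
k(j) = 3
E(y(-2), 0) + k(4)*K = (-3 + 3*(7/6)) + 3*(2/5) = (-3 + 7/2) + 6/5 = 1/2 + 6/5 = 17/10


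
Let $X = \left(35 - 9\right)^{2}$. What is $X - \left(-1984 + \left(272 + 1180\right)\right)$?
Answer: $1208$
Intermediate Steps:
$X = 676$ ($X = 26^{2} = 676$)
$X - \left(-1984 + \left(272 + 1180\right)\right) = 676 - \left(-1984 + \left(272 + 1180\right)\right) = 676 - \left(-1984 + 1452\right) = 676 - -532 = 676 + 532 = 1208$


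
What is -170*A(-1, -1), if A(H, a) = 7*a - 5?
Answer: 2040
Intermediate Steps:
A(H, a) = -5 + 7*a
-170*A(-1, -1) = -170*(-5 + 7*(-1)) = -170*(-5 - 7) = -170*(-12) = 2040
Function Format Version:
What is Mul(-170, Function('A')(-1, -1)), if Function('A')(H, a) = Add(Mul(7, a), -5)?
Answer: 2040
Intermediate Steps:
Function('A')(H, a) = Add(-5, Mul(7, a))
Mul(-170, Function('A')(-1, -1)) = Mul(-170, Add(-5, Mul(7, -1))) = Mul(-170, Add(-5, -7)) = Mul(-170, -12) = 2040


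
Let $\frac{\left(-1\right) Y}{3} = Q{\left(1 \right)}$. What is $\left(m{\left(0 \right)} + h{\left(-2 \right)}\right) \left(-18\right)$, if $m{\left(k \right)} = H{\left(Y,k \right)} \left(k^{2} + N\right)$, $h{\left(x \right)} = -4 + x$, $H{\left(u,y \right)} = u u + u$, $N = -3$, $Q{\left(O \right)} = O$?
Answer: $432$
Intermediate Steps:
$Y = -3$ ($Y = \left(-3\right) 1 = -3$)
$H{\left(u,y \right)} = u + u^{2}$ ($H{\left(u,y \right)} = u^{2} + u = u + u^{2}$)
$m{\left(k \right)} = -18 + 6 k^{2}$ ($m{\left(k \right)} = - 3 \left(1 - 3\right) \left(k^{2} - 3\right) = \left(-3\right) \left(-2\right) \left(-3 + k^{2}\right) = 6 \left(-3 + k^{2}\right) = -18 + 6 k^{2}$)
$\left(m{\left(0 \right)} + h{\left(-2 \right)}\right) \left(-18\right) = \left(\left(-18 + 6 \cdot 0^{2}\right) - 6\right) \left(-18\right) = \left(\left(-18 + 6 \cdot 0\right) - 6\right) \left(-18\right) = \left(\left(-18 + 0\right) - 6\right) \left(-18\right) = \left(-18 - 6\right) \left(-18\right) = \left(-24\right) \left(-18\right) = 432$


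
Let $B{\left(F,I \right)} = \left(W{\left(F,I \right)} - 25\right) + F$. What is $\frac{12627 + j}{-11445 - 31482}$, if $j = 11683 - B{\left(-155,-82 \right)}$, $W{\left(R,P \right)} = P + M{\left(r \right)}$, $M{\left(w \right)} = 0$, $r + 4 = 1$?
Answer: $- \frac{24572}{42927} \approx -0.57241$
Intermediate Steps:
$r = -3$ ($r = -4 + 1 = -3$)
$W{\left(R,P \right)} = P$ ($W{\left(R,P \right)} = P + 0 = P$)
$B{\left(F,I \right)} = -25 + F + I$ ($B{\left(F,I \right)} = \left(I - 25\right) + F = \left(-25 + I\right) + F = -25 + F + I$)
$j = 11945$ ($j = 11683 - \left(-25 - 155 - 82\right) = 11683 - -262 = 11683 + 262 = 11945$)
$\frac{12627 + j}{-11445 - 31482} = \frac{12627 + 11945}{-11445 - 31482} = \frac{24572}{-42927} = 24572 \left(- \frac{1}{42927}\right) = - \frac{24572}{42927}$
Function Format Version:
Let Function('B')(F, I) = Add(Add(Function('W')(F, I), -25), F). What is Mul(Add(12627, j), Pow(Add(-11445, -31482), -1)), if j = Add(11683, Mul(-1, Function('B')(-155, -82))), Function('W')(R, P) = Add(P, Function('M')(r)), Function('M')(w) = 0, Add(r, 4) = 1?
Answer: Rational(-24572, 42927) ≈ -0.57241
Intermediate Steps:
r = -3 (r = Add(-4, 1) = -3)
Function('W')(R, P) = P (Function('W')(R, P) = Add(P, 0) = P)
Function('B')(F, I) = Add(-25, F, I) (Function('B')(F, I) = Add(Add(I, -25), F) = Add(Add(-25, I), F) = Add(-25, F, I))
j = 11945 (j = Add(11683, Mul(-1, Add(-25, -155, -82))) = Add(11683, Mul(-1, -262)) = Add(11683, 262) = 11945)
Mul(Add(12627, j), Pow(Add(-11445, -31482), -1)) = Mul(Add(12627, 11945), Pow(Add(-11445, -31482), -1)) = Mul(24572, Pow(-42927, -1)) = Mul(24572, Rational(-1, 42927)) = Rational(-24572, 42927)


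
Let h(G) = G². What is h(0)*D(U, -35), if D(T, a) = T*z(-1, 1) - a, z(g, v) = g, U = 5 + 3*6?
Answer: 0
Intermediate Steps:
U = 23 (U = 5 + 18 = 23)
D(T, a) = -T - a (D(T, a) = T*(-1) - a = -T - a)
h(0)*D(U, -35) = 0²*(-1*23 - 1*(-35)) = 0*(-23 + 35) = 0*12 = 0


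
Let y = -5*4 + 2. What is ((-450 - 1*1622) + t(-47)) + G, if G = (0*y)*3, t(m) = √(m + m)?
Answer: -2072 + I*√94 ≈ -2072.0 + 9.6954*I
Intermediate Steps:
y = -18 (y = -20 + 2 = -18)
t(m) = √2*√m (t(m) = √(2*m) = √2*√m)
G = 0 (G = (0*(-18))*3 = 0*3 = 0)
((-450 - 1*1622) + t(-47)) + G = ((-450 - 1*1622) + √2*√(-47)) + 0 = ((-450 - 1622) + √2*(I*√47)) + 0 = (-2072 + I*√94) + 0 = -2072 + I*√94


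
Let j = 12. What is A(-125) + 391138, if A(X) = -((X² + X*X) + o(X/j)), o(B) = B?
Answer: 4318781/12 ≈ 3.5990e+5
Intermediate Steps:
A(X) = -2*X² - X/12 (A(X) = -((X² + X*X) + X/12) = -((X² + X²) + X*(1/12)) = -(2*X² + X/12) = -2*X² - X/12)
A(-125) + 391138 = (1/12)*(-125)*(-1 - 24*(-125)) + 391138 = (1/12)*(-125)*(-1 + 3000) + 391138 = (1/12)*(-125)*2999 + 391138 = -374875/12 + 391138 = 4318781/12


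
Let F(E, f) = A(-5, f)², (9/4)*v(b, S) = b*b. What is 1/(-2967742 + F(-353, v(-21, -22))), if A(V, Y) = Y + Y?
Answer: -1/2814078 ≈ -3.5536e-7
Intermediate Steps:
A(V, Y) = 2*Y
v(b, S) = 4*b²/9 (v(b, S) = 4*(b*b)/9 = 4*b²/9)
F(E, f) = 4*f² (F(E, f) = (2*f)² = 4*f²)
1/(-2967742 + F(-353, v(-21, -22))) = 1/(-2967742 + 4*((4/9)*(-21)²)²) = 1/(-2967742 + 4*((4/9)*441)²) = 1/(-2967742 + 4*196²) = 1/(-2967742 + 4*38416) = 1/(-2967742 + 153664) = 1/(-2814078) = -1/2814078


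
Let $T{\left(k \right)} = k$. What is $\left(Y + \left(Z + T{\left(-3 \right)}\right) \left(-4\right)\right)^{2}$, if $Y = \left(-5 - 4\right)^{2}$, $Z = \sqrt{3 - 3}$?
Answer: $8649$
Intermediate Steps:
$Z = 0$ ($Z = \sqrt{0} = 0$)
$Y = 81$ ($Y = \left(-9\right)^{2} = 81$)
$\left(Y + \left(Z + T{\left(-3 \right)}\right) \left(-4\right)\right)^{2} = \left(81 + \left(0 - 3\right) \left(-4\right)\right)^{2} = \left(81 - -12\right)^{2} = \left(81 + 12\right)^{2} = 93^{2} = 8649$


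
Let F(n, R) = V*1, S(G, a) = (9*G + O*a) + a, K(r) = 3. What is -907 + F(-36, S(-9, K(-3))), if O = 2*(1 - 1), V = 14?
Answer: -893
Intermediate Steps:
O = 0 (O = 2*0 = 0)
S(G, a) = a + 9*G (S(G, a) = (9*G + 0*a) + a = (9*G + 0) + a = 9*G + a = a + 9*G)
F(n, R) = 14 (F(n, R) = 14*1 = 14)
-907 + F(-36, S(-9, K(-3))) = -907 + 14 = -893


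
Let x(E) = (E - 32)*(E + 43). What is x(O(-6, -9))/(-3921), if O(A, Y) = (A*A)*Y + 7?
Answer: -95626/3921 ≈ -24.388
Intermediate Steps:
O(A, Y) = 7 + Y*A**2 (O(A, Y) = A**2*Y + 7 = Y*A**2 + 7 = 7 + Y*A**2)
x(E) = (-32 + E)*(43 + E)
x(O(-6, -9))/(-3921) = (-1376 + (7 - 9*(-6)**2)**2 + 11*(7 - 9*(-6)**2))/(-3921) = (-1376 + (7 - 9*36)**2 + 11*(7 - 9*36))*(-1/3921) = (-1376 + (7 - 324)**2 + 11*(7 - 324))*(-1/3921) = (-1376 + (-317)**2 + 11*(-317))*(-1/3921) = (-1376 + 100489 - 3487)*(-1/3921) = 95626*(-1/3921) = -95626/3921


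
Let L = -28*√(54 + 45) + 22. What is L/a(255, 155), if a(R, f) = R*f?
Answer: 22/39525 - 28*√11/13175 ≈ -0.0064920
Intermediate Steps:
L = 22 - 84*√11 (L = -84*√11 + 22 = 22 - 84*√11 ≈ -256.60)
L/a(255, 155) = (22 - 84*√11)/((255*155)) = (22 - 84*√11)/39525 = (22 - 84*√11)*(1/39525) = 22/39525 - 28*√11/13175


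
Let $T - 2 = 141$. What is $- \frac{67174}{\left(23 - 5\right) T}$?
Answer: $- \frac{33587}{1287} \approx -26.097$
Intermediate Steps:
$T = 143$ ($T = 2 + 141 = 143$)
$- \frac{67174}{\left(23 - 5\right) T} = - \frac{67174}{\left(23 - 5\right) 143} = - \frac{67174}{18 \cdot 143} = - \frac{67174}{2574} = \left(-67174\right) \frac{1}{2574} = - \frac{33587}{1287}$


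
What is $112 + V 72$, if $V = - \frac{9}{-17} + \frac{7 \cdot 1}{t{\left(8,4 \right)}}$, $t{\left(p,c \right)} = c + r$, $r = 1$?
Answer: $\frac{21328}{85} \approx 250.92$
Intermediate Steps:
$t{\left(p,c \right)} = 1 + c$ ($t{\left(p,c \right)} = c + 1 = 1 + c$)
$V = \frac{164}{85}$ ($V = - \frac{9}{-17} + \frac{7 \cdot 1}{1 + 4} = \left(-9\right) \left(- \frac{1}{17}\right) + \frac{7}{5} = \frac{9}{17} + 7 \cdot \frac{1}{5} = \frac{9}{17} + \frac{7}{5} = \frac{164}{85} \approx 1.9294$)
$112 + V 72 = 112 + \frac{164}{85} \cdot 72 = 112 + \frac{11808}{85} = \frac{21328}{85}$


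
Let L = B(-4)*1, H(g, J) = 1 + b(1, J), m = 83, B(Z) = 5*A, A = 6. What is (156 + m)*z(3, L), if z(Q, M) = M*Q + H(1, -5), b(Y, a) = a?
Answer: 20554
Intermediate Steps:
B(Z) = 30 (B(Z) = 5*6 = 30)
H(g, J) = 1 + J
L = 30 (L = 30*1 = 30)
z(Q, M) = -4 + M*Q (z(Q, M) = M*Q + (1 - 5) = M*Q - 4 = -4 + M*Q)
(156 + m)*z(3, L) = (156 + 83)*(-4 + 30*3) = 239*(-4 + 90) = 239*86 = 20554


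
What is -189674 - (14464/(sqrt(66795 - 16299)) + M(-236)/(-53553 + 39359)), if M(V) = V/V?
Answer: -2692232755/14194 - 1808*sqrt(789)/789 ≈ -1.8974e+5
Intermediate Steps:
M(V) = 1
-189674 - (14464/(sqrt(66795 - 16299)) + M(-236)/(-53553 + 39359)) = -189674 - (14464/(sqrt(66795 - 16299)) + 1/(-53553 + 39359)) = -189674 - (14464/(sqrt(50496)) + 1/(-14194)) = -189674 - (14464/((8*sqrt(789))) + 1*(-1/14194)) = -189674 - (14464*(sqrt(789)/6312) - 1/14194) = -189674 - (1808*sqrt(789)/789 - 1/14194) = -189674 - (-1/14194 + 1808*sqrt(789)/789) = -189674 + (1/14194 - 1808*sqrt(789)/789) = -2692232755/14194 - 1808*sqrt(789)/789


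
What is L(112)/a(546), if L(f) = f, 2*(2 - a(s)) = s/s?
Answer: 224/3 ≈ 74.667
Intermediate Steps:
a(s) = 3/2 (a(s) = 2 - s/(2*s) = 2 - ½*1 = 2 - ½ = 3/2)
L(112)/a(546) = 112/(3/2) = 112*(⅔) = 224/3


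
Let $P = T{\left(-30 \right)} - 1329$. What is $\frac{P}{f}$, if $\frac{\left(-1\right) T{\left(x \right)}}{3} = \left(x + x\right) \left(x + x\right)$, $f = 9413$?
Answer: $- \frac{12129}{9413} \approx -1.2885$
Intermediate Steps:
$T{\left(x \right)} = - 12 x^{2}$ ($T{\left(x \right)} = - 3 \left(x + x\right) \left(x + x\right) = - 3 \cdot 2 x 2 x = - 3 \cdot 4 x^{2} = - 12 x^{2}$)
$P = -12129$ ($P = - 12 \left(-30\right)^{2} - 1329 = \left(-12\right) 900 - 1329 = -10800 - 1329 = -12129$)
$\frac{P}{f} = - \frac{12129}{9413}$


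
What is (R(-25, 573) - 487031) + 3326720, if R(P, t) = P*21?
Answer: 2839164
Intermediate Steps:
R(P, t) = 21*P
(R(-25, 573) - 487031) + 3326720 = (21*(-25) - 487031) + 3326720 = (-525 - 487031) + 3326720 = -487556 + 3326720 = 2839164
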